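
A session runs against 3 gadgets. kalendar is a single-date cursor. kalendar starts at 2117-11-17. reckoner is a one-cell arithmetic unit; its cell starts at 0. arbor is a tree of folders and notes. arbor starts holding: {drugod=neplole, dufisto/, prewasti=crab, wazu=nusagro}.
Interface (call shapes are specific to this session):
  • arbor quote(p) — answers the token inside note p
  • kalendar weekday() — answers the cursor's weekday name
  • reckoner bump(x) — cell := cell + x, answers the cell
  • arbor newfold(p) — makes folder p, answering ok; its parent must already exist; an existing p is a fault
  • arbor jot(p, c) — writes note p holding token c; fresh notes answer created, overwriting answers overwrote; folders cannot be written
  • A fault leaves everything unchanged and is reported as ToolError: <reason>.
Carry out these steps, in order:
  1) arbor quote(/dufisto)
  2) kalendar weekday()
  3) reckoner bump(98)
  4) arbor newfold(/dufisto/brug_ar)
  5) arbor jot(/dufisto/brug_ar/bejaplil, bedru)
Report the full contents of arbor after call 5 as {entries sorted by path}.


CALL arbor quote[/dufisto]
RET  ToolError: is a directory
CALL kalendar weekday[]
RET  Wednesday
CALL reckoner bump[98]
RET  98
CALL arbor newfold[/dufisto/brug_ar]
RET  ok
CALL arbor jot[/dufisto/brug_ar/bejaplil; bedru]
RET  created

Answer: {drugod=neplole, dufisto/, dufisto/brug_ar/, dufisto/brug_ar/bejaplil=bedru, prewasti=crab, wazu=nusagro}


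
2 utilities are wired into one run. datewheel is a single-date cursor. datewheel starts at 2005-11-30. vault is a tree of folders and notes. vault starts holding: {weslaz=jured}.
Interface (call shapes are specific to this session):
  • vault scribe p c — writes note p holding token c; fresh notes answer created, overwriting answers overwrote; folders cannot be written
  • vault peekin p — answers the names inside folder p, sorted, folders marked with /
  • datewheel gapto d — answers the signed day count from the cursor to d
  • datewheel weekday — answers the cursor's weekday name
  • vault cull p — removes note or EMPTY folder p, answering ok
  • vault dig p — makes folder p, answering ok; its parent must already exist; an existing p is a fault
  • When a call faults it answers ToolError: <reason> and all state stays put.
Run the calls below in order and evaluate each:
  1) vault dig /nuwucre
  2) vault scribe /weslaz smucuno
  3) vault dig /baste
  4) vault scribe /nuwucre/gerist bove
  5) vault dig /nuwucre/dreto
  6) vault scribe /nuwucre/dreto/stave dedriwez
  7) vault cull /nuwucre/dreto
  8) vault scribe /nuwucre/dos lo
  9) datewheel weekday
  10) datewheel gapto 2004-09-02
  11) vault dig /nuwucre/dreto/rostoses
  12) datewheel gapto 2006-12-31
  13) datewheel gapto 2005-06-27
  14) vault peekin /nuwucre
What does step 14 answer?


Answer: [dos, dreto/, gerist]

Derivation:
% vault dig(p: /nuwucre) ~> ok
% vault scribe(p: /weslaz, c: smucuno) ~> overwrote
% vault dig(p: /baste) ~> ok
% vault scribe(p: /nuwucre/gerist, c: bove) ~> created
% vault dig(p: /nuwucre/dreto) ~> ok
% vault scribe(p: /nuwucre/dreto/stave, c: dedriwez) ~> created
% vault cull(p: /nuwucre/dreto) ~> ToolError: not empty
% vault scribe(p: /nuwucre/dos, c: lo) ~> created
% datewheel weekday() ~> Wednesday
% datewheel gapto(d: 2004-09-02) ~> -454
% vault dig(p: /nuwucre/dreto/rostoses) ~> ok
% datewheel gapto(d: 2006-12-31) ~> 396
% datewheel gapto(d: 2005-06-27) ~> -156
% vault peekin(p: /nuwucre) ~> [dos, dreto/, gerist]


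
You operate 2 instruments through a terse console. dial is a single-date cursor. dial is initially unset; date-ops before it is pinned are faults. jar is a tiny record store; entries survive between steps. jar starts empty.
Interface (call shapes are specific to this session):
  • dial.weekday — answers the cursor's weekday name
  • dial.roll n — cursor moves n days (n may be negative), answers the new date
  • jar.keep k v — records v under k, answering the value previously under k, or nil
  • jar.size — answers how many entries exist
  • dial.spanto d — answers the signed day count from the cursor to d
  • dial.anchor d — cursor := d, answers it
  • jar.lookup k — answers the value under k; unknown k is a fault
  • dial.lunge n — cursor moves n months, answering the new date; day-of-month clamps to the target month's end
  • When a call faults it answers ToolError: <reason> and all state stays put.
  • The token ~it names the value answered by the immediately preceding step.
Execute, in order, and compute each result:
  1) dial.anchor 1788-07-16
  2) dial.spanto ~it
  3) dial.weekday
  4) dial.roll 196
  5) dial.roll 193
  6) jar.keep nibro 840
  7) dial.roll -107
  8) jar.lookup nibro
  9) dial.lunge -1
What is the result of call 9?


Act: dial.anchor[1788-07-16]
Obs: 1788-07-16
Act: dial.spanto[~it]
Obs: 0
Act: dial.weekday[]
Obs: Wednesday
Act: dial.roll[196]
Obs: 1789-01-28
Act: dial.roll[193]
Obs: 1789-08-09
Act: jar.keep[nibro; 840]
Obs: nil
Act: dial.roll[-107]
Obs: 1789-04-24
Act: jar.lookup[nibro]
Obs: 840
Act: dial.lunge[-1]
Obs: 1789-03-24

Answer: 1789-03-24


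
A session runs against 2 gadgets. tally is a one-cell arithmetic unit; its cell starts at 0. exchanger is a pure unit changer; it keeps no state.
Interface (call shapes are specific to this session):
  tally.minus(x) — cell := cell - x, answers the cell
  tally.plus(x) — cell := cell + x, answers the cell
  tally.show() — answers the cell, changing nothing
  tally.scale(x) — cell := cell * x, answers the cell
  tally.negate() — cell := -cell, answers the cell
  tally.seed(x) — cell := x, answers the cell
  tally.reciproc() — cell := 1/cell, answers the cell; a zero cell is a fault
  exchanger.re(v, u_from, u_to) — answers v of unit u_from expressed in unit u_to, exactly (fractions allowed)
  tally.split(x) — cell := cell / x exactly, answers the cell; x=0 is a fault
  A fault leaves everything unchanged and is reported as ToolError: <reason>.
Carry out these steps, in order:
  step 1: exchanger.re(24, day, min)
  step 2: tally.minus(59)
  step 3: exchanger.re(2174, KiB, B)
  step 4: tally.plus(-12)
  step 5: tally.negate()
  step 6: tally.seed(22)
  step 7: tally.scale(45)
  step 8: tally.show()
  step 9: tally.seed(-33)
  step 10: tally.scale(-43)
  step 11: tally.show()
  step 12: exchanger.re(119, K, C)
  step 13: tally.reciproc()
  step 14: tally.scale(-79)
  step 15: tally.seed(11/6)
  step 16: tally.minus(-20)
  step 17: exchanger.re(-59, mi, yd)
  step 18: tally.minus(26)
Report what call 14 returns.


Answer: -79/1419

Derivation:
CALL exchanger.re[v='24'; u_from='day'; u_to='min']
RET  34560
CALL tally.minus[x='59']
RET  -59
CALL exchanger.re[v='2174'; u_from='KiB'; u_to='B']
RET  2226176
CALL tally.plus[x='-12']
RET  -71
CALL tally.negate[]
RET  71
CALL tally.seed[x='22']
RET  22
CALL tally.scale[x='45']
RET  990
CALL tally.show[]
RET  990
CALL tally.seed[x='-33']
RET  -33
CALL tally.scale[x='-43']
RET  1419
CALL tally.show[]
RET  1419
CALL exchanger.re[v='119'; u_from='K'; u_to='C']
RET  -3083/20
CALL tally.reciproc[]
RET  1/1419
CALL tally.scale[x='-79']
RET  -79/1419
CALL tally.seed[x='11/6']
RET  11/6
CALL tally.minus[x='-20']
RET  131/6
CALL exchanger.re[v='-59'; u_from='mi'; u_to='yd']
RET  -103840
CALL tally.minus[x='26']
RET  -25/6


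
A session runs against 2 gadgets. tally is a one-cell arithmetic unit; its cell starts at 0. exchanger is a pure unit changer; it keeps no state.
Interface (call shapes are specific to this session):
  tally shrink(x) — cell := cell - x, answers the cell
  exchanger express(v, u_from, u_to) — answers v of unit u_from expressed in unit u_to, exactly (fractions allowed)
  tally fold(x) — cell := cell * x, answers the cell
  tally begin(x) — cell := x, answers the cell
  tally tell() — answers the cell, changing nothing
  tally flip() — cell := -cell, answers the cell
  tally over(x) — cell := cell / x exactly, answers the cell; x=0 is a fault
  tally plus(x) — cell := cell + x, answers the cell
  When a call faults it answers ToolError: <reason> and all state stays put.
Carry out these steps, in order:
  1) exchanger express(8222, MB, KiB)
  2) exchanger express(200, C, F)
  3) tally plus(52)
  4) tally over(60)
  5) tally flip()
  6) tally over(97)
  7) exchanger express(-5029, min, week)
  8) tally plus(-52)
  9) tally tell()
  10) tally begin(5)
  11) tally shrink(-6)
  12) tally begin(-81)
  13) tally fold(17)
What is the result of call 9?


Answer: -75673/1455

Derivation:
[in] exchanger express 8222 MB KiB
  64234375/8
[in] exchanger express 200 C F
  392
[in] tally plus 52
  52
[in] tally over 60
  13/15
[in] tally flip
  -13/15
[in] tally over 97
  -13/1455
[in] exchanger express -5029 min week
  -5029/10080
[in] tally plus -52
  -75673/1455
[in] tally tell
  -75673/1455
[in] tally begin 5
  5
[in] tally shrink -6
  11
[in] tally begin -81
  -81
[in] tally fold 17
  -1377


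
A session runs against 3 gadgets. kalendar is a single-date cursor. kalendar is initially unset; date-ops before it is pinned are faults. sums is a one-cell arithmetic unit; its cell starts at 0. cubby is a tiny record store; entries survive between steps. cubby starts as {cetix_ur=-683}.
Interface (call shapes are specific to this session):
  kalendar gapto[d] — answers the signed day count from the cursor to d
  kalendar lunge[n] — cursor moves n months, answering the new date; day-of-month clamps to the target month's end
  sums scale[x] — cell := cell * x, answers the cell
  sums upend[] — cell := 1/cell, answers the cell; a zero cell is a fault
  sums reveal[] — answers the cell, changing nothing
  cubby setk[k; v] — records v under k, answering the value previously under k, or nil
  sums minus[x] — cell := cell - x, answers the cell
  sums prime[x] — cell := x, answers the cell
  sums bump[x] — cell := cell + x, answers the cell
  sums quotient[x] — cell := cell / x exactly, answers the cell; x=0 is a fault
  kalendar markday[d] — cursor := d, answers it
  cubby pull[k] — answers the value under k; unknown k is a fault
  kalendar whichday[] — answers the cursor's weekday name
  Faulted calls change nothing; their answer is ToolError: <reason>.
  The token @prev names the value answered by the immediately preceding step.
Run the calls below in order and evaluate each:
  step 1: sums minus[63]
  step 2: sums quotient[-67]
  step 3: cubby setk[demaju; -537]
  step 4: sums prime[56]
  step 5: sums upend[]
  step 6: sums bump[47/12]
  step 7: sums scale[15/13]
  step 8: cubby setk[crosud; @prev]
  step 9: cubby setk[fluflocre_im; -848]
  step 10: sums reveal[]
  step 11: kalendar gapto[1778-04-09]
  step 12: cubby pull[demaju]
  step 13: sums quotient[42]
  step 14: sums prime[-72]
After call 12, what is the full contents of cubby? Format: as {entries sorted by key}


Answer: {cetix_ur=-683, crosud=3305/728, demaju=-537, fluflocre_im=-848}

Derivation:
! sums minus(x→63) -> -63
! sums quotient(x→-67) -> 63/67
! cubby setk(k→demaju, v→-537) -> nil
! sums prime(x→56) -> 56
! sums upend() -> 1/56
! sums bump(x→47/12) -> 661/168
! sums scale(x→15/13) -> 3305/728
! cubby setk(k→crosud, v→@prev) -> nil
! cubby setk(k→fluflocre_im, v→-848) -> nil
! sums reveal() -> 3305/728
! kalendar gapto(d→1778-04-09) -> ToolError: no date set
! cubby pull(k→demaju) -> -537
! sums quotient(x→42) -> 3305/30576
! sums prime(x→-72) -> -72


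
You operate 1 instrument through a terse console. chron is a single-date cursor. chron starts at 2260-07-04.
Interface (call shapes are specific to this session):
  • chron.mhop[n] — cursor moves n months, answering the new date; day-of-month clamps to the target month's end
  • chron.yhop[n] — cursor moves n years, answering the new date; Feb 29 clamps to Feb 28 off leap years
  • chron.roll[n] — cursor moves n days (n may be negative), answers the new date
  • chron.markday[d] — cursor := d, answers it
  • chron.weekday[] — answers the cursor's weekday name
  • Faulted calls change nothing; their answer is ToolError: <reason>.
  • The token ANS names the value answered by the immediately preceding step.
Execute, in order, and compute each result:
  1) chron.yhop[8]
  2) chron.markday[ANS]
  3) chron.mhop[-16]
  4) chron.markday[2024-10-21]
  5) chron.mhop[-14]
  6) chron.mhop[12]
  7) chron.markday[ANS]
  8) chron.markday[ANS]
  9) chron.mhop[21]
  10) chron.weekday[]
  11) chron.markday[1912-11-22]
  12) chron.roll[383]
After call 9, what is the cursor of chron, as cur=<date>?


> chron.yhop n→8
[out] 2268-07-04
> chron.markday d→ANS
[out] 2268-07-04
> chron.mhop n→-16
[out] 2267-03-04
> chron.markday d→2024-10-21
[out] 2024-10-21
> chron.mhop n→-14
[out] 2023-08-21
> chron.mhop n→12
[out] 2024-08-21
> chron.markday d→ANS
[out] 2024-08-21
> chron.markday d→ANS
[out] 2024-08-21
> chron.mhop n→21
[out] 2026-05-21
> chron.weekday
[out] Thursday
> chron.markday d→1912-11-22
[out] 1912-11-22
> chron.roll n→383
[out] 1913-12-10

Answer: cur=2026-05-21


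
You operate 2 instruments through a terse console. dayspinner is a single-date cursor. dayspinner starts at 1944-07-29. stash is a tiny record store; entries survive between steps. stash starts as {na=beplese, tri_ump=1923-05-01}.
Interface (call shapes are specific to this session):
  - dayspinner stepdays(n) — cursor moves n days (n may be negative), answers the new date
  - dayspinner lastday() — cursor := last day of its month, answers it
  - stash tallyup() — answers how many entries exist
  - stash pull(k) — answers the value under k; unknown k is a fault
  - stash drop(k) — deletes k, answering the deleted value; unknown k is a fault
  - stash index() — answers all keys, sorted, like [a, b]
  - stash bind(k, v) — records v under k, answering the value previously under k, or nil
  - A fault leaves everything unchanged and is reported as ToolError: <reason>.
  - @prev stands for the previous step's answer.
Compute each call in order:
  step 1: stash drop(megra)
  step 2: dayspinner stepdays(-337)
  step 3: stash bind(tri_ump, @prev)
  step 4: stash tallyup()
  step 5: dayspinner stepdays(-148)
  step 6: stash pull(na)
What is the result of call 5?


Answer: 1943-04-01

Derivation:
Step: stash drop[k=megra]
Result: ToolError: no such key megra
Step: dayspinner stepdays[n=-337]
Result: 1943-08-27
Step: stash bind[k=tri_ump; v=@prev]
Result: 1923-05-01
Step: stash tallyup[]
Result: 2
Step: dayspinner stepdays[n=-148]
Result: 1943-04-01
Step: stash pull[k=na]
Result: beplese


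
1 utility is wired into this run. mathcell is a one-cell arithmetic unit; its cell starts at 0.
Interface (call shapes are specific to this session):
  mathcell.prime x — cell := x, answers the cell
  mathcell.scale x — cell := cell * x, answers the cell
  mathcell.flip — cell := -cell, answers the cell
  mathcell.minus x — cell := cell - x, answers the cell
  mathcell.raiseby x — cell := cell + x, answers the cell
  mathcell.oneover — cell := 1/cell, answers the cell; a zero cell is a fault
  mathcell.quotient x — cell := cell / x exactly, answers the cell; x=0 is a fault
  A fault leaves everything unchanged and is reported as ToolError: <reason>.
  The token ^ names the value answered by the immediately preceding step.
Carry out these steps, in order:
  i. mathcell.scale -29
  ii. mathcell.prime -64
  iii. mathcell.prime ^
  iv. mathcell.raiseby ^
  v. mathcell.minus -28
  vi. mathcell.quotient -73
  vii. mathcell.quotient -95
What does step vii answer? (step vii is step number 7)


Answer: -20/1387

Derivation:
Calling mathcell.scale on x=-29: 0.
Using mathcell.prime on x=-64, which returns -64.
Next I call mathcell.prime on x=^: -64.
Now I run mathcell.raiseby on x=^, yielding -128.
I use mathcell.minus on x=-28, and get -100.
Using mathcell.quotient on x=-73, yielding 100/73.
Calling mathcell.quotient on x=-95, and observe -20/1387.


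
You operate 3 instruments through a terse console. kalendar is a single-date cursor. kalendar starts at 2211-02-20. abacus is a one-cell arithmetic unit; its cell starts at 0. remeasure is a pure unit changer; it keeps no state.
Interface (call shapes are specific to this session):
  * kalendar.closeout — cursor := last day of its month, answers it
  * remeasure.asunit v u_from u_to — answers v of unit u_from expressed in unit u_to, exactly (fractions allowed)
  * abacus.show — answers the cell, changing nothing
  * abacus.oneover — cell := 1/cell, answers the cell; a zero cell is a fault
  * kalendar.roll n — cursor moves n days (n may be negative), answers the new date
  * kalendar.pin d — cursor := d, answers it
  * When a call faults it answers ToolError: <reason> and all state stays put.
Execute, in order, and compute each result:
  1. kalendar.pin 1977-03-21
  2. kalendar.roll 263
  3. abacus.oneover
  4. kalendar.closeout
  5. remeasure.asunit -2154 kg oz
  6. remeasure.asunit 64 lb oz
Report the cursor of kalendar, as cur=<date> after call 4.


Answer: cur=1977-12-31

Derivation:
·→ pin(d=1977-03-21)
·← 1977-03-21
·→ roll(n=263)
·← 1977-12-09
·→ oneover()
·← ToolError: reciprocal of zero
·→ closeout()
·← 1977-12-31
·→ asunit(v=-2154, u_from=kg, u_to=oz)
·← -3446400000000/45359237
·→ asunit(v=64, u_from=lb, u_to=oz)
·← 1024


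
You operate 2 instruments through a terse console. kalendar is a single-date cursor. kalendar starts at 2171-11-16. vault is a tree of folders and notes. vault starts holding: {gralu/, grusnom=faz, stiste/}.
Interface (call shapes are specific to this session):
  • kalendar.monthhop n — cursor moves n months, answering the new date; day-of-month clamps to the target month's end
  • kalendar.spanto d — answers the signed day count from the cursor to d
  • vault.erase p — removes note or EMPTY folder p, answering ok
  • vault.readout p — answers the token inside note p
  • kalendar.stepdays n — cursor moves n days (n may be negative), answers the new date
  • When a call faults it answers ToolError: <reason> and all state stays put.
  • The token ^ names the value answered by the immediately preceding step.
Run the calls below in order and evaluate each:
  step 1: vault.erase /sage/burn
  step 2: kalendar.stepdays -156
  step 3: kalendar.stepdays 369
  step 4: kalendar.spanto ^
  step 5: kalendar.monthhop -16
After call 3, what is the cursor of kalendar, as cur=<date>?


Answer: cur=2172-06-16

Derivation:
> erase p=/sage/burn
= ToolError: not found
> stepdays n=-156
= 2171-06-13
> stepdays n=369
= 2172-06-16
> spanto d=^
= 0
> monthhop n=-16
= 2171-02-16


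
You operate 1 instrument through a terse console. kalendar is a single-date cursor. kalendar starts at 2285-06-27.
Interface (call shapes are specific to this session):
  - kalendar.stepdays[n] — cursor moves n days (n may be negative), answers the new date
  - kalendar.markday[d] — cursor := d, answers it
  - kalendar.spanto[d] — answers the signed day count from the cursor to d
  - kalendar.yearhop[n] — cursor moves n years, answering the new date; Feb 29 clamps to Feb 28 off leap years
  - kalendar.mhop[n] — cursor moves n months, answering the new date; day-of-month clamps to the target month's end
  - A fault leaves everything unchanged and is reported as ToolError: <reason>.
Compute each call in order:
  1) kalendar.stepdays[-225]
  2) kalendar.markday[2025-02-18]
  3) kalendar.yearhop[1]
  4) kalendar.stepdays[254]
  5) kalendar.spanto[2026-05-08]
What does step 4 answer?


Answer: 2026-10-30

Derivation:
I invoke stepdays on n: -225, → 2284-11-14.
Invoking markday on d: 2025-02-18, yielding 2025-02-18.
Then yearhop on n: 1: 2026-02-18.
I invoke stepdays on n: 254, and see 2026-10-30.
Using spanto on d: 2026-05-08: -175.


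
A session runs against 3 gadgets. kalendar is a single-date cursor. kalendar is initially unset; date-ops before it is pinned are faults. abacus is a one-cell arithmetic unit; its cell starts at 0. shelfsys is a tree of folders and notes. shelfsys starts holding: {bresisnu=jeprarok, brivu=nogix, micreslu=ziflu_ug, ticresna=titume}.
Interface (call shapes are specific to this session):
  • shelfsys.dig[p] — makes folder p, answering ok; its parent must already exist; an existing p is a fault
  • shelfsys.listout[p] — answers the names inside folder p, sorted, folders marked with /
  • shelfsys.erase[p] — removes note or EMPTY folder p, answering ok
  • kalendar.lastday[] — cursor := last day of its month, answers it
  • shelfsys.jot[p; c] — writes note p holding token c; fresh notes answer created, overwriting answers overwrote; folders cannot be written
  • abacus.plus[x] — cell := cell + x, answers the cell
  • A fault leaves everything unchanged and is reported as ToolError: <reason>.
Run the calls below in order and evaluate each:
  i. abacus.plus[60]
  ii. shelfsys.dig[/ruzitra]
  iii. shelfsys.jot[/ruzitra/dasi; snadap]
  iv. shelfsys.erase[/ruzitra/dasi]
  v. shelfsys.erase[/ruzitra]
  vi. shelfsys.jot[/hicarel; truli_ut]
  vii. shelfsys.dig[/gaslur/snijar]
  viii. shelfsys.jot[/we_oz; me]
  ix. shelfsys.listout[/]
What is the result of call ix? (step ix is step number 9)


Answer: [bresisnu, brivu, hicarel, micreslu, ticresna, we_oz]

Derivation:
> abacus.plus x: 60
  60
> shelfsys.dig p: /ruzitra
  ok
> shelfsys.jot p: /ruzitra/dasi c: snadap
  created
> shelfsys.erase p: /ruzitra/dasi
  ok
> shelfsys.erase p: /ruzitra
  ok
> shelfsys.jot p: /hicarel c: truli_ut
  created
> shelfsys.dig p: /gaslur/snijar
  ToolError: no parent
> shelfsys.jot p: /we_oz c: me
  created
> shelfsys.listout p: /
  [bresisnu, brivu, hicarel, micreslu, ticresna, we_oz]


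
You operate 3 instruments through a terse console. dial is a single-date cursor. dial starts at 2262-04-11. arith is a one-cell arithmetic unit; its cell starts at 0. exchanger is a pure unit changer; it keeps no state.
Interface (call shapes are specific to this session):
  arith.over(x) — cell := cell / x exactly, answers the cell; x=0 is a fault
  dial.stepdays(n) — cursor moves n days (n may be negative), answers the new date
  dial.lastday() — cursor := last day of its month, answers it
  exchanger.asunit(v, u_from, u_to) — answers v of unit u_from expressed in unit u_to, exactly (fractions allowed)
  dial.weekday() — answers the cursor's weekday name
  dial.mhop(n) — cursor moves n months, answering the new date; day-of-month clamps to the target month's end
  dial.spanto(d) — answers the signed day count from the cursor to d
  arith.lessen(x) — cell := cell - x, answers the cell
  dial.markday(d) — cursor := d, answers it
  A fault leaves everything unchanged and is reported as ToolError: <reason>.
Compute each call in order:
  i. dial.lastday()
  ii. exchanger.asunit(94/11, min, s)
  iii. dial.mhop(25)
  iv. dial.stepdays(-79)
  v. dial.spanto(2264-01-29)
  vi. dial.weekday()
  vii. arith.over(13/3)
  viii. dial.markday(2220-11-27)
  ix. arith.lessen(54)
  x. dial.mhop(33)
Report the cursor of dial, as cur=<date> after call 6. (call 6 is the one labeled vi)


Answer: cur=2264-03-12

Derivation:
-> dial.lastday()
<- 2262-04-30
-> exchanger.asunit(94/11, min, s)
<- 5640/11
-> dial.mhop(25)
<- 2264-05-30
-> dial.stepdays(-79)
<- 2264-03-12
-> dial.spanto(2264-01-29)
<- -43
-> dial.weekday()
<- Saturday
-> arith.over(13/3)
<- 0
-> dial.markday(2220-11-27)
<- 2220-11-27
-> arith.lessen(54)
<- -54
-> dial.mhop(33)
<- 2223-08-27


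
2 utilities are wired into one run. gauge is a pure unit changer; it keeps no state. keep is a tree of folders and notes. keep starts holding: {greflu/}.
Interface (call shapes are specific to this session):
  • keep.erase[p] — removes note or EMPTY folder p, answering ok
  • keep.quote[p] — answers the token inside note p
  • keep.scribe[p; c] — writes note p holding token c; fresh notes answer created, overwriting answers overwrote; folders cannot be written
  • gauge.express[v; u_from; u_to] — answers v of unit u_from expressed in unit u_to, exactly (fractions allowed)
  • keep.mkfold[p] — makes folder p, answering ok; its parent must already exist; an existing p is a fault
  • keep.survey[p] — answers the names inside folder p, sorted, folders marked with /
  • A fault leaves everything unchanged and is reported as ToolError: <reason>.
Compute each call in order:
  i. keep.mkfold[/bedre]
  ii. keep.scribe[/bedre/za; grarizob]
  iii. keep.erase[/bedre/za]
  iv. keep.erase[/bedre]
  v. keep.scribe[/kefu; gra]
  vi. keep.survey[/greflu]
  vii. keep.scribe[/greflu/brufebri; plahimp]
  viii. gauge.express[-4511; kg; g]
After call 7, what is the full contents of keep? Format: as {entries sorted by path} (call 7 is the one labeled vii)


Answer: {greflu/, greflu/brufebri=plahimp, kefu=gra}

Derivation:
>>> keep.mkfold p='/bedre'
[out] ok
>>> keep.scribe p='/bedre/za' c='grarizob'
[out] created
>>> keep.erase p='/bedre/za'
[out] ok
>>> keep.erase p='/bedre'
[out] ok
>>> keep.scribe p='/kefu' c='gra'
[out] created
>>> keep.survey p='/greflu'
[out] []
>>> keep.scribe p='/greflu/brufebri' c='plahimp'
[out] created
>>> gauge.express v='-4511' u_from='kg' u_to='g'
[out] -4511000


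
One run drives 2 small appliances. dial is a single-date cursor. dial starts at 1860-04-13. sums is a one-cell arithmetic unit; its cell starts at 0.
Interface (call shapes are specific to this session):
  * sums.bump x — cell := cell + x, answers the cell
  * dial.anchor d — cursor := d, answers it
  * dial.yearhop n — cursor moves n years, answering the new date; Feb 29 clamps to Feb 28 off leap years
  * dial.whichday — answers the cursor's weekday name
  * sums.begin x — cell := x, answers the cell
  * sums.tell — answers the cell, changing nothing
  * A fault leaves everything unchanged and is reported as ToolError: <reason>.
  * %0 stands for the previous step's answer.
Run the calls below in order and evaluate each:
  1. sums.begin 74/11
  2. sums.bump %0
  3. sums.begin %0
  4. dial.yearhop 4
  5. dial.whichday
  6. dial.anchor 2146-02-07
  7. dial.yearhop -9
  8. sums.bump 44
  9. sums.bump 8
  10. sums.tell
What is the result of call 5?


>>> sums.begin x: 74/11
  74/11
>>> sums.bump x: %0
  148/11
>>> sums.begin x: %0
  148/11
>>> dial.yearhop n: 4
  1864-04-13
>>> dial.whichday
  Wednesday
>>> dial.anchor d: 2146-02-07
  2146-02-07
>>> dial.yearhop n: -9
  2137-02-07
>>> sums.bump x: 44
  632/11
>>> sums.bump x: 8
  720/11
>>> sums.tell
  720/11

Answer: Wednesday


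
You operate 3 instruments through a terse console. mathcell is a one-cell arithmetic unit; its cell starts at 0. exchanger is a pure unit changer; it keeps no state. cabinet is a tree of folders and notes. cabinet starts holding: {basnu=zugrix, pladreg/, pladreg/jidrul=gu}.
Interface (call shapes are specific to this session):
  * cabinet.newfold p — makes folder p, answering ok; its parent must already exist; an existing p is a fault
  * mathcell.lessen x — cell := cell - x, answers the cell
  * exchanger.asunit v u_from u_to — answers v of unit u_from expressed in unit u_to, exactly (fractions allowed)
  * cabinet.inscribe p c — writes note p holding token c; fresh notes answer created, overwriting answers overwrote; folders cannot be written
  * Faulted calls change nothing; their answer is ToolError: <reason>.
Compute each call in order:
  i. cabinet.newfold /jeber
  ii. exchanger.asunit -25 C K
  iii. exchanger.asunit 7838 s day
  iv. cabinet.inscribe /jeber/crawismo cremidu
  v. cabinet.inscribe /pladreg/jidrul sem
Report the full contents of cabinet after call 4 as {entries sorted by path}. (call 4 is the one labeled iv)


Answer: {basnu=zugrix, jeber/, jeber/crawismo=cremidu, pladreg/, pladreg/jidrul=gu}

Derivation:
;; 1. cabinet.newfold(p='/jeber') ~> ok
;; 2. exchanger.asunit(v='-25', u_from='C', u_to='K') ~> 4963/20
;; 3. exchanger.asunit(v='7838', u_from='s', u_to='day') ~> 3919/43200
;; 4. cabinet.inscribe(p='/jeber/crawismo', c='cremidu') ~> created
;; 5. cabinet.inscribe(p='/pladreg/jidrul', c='sem') ~> overwrote


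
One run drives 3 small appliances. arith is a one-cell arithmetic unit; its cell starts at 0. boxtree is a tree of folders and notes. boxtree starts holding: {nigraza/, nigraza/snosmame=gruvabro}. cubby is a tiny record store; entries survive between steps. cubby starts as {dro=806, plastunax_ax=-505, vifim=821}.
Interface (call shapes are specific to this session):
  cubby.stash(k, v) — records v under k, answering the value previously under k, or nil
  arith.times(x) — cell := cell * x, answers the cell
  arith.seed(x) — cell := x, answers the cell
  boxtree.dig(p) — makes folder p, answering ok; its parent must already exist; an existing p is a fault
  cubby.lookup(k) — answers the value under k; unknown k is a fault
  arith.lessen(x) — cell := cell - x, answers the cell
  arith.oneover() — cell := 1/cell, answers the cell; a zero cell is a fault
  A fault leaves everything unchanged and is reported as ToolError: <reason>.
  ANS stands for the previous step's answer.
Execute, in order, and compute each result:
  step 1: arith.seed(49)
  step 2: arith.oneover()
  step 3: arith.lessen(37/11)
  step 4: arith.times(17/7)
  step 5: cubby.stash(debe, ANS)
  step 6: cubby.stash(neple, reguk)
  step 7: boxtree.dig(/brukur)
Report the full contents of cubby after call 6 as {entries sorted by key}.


! 1. seed(x→49) : 49
! 2. oneover() : 1/49
! 3. lessen(x→37/11) : -1802/539
! 4. times(x→17/7) : -30634/3773
! 5. stash(k→debe, v→ANS) : nil
! 6. stash(k→neple, v→reguk) : nil
! 7. dig(p→/brukur) : ok

Answer: {debe=-30634/3773, dro=806, neple=reguk, plastunax_ax=-505, vifim=821}


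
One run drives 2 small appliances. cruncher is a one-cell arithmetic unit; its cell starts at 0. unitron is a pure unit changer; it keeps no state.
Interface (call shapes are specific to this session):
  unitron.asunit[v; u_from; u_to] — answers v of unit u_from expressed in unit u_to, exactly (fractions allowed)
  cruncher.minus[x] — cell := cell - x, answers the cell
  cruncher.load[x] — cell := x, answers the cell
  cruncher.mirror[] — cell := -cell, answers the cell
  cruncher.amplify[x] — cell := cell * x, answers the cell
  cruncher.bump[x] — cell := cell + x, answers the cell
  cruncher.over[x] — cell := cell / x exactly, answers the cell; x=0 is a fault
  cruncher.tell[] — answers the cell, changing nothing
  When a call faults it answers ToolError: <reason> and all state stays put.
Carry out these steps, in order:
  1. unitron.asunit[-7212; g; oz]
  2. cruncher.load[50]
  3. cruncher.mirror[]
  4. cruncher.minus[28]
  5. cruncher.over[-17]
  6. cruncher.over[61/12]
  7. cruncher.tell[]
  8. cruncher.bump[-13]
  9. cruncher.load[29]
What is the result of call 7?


Answer: 936/1037

Derivation:
>> unitron.asunit(v=-7212, u_from=g, u_to=oz)
<< -11539200000/45359237
>> cruncher.load(x=50)
<< 50
>> cruncher.mirror()
<< -50
>> cruncher.minus(x=28)
<< -78
>> cruncher.over(x=-17)
<< 78/17
>> cruncher.over(x=61/12)
<< 936/1037
>> cruncher.tell()
<< 936/1037
>> cruncher.bump(x=-13)
<< -12545/1037
>> cruncher.load(x=29)
<< 29


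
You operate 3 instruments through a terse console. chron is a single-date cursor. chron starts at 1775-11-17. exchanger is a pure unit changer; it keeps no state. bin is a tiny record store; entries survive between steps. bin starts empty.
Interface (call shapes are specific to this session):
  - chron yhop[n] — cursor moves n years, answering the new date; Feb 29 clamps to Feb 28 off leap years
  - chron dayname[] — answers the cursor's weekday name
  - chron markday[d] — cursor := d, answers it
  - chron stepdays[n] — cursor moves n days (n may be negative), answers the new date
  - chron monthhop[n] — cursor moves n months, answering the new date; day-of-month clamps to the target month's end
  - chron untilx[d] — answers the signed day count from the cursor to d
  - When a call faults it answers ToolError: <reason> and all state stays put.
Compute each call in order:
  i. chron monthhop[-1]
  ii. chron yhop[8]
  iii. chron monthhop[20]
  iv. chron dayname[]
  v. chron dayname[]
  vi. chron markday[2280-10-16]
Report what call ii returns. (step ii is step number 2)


% 1. chron monthhop(n→-1) : 1775-10-17
% 2. chron yhop(n→8) : 1783-10-17
% 3. chron monthhop(n→20) : 1785-06-17
% 4. chron dayname() : Friday
% 5. chron dayname() : Friday
% 6. chron markday(d→2280-10-16) : 2280-10-16

Answer: 1783-10-17


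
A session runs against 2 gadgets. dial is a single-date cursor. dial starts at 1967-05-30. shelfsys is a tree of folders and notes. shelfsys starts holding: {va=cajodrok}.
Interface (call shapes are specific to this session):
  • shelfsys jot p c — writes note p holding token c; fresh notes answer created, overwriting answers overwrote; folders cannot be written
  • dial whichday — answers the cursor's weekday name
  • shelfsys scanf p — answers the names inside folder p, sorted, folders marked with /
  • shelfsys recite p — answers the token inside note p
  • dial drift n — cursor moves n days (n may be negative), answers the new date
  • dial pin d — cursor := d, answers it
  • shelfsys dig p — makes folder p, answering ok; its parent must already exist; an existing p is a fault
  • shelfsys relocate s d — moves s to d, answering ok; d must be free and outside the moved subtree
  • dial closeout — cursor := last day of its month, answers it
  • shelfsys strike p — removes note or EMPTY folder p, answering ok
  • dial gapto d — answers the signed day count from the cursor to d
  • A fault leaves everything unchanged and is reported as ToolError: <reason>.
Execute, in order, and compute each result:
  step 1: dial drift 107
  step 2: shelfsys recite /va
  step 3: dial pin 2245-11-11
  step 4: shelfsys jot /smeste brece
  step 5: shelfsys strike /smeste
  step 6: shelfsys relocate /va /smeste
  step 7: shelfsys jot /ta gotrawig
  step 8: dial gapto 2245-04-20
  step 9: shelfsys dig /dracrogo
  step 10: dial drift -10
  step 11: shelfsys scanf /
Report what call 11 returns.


→ dial drift(107)
← 1967-09-14
→ shelfsys recite(/va)
← cajodrok
→ dial pin(2245-11-11)
← 2245-11-11
→ shelfsys jot(/smeste, brece)
← created
→ shelfsys strike(/smeste)
← ok
→ shelfsys relocate(/va, /smeste)
← ok
→ shelfsys jot(/ta, gotrawig)
← created
→ dial gapto(2245-04-20)
← -205
→ shelfsys dig(/dracrogo)
← ok
→ dial drift(-10)
← 2245-11-01
→ shelfsys scanf(/)
← [dracrogo/, smeste, ta]

Answer: [dracrogo/, smeste, ta]


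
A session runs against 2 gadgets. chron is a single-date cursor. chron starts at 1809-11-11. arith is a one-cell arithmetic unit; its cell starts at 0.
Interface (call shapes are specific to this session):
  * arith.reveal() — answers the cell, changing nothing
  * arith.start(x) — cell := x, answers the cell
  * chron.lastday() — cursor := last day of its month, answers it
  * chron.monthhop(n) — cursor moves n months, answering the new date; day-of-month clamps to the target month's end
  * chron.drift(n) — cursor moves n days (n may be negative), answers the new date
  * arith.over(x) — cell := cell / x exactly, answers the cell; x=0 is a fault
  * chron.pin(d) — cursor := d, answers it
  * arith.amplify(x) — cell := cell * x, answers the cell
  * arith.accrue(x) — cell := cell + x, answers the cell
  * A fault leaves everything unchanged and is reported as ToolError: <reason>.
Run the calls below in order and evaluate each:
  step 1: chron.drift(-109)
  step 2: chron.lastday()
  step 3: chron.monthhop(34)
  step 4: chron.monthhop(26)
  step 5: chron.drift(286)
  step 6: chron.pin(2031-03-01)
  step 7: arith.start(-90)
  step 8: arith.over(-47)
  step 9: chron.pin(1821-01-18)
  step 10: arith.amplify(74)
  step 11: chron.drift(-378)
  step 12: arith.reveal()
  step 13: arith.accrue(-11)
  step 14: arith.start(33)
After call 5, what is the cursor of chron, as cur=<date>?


-> chron.drift(-109)
<- 1809-07-25
-> chron.lastday()
<- 1809-07-31
-> chron.monthhop(34)
<- 1812-05-31
-> chron.monthhop(26)
<- 1814-07-31
-> chron.drift(286)
<- 1815-05-13
-> chron.pin(2031-03-01)
<- 2031-03-01
-> arith.start(-90)
<- -90
-> arith.over(-47)
<- 90/47
-> chron.pin(1821-01-18)
<- 1821-01-18
-> arith.amplify(74)
<- 6660/47
-> chron.drift(-378)
<- 1820-01-06
-> arith.reveal()
<- 6660/47
-> arith.accrue(-11)
<- 6143/47
-> arith.start(33)
<- 33

Answer: cur=1815-05-13


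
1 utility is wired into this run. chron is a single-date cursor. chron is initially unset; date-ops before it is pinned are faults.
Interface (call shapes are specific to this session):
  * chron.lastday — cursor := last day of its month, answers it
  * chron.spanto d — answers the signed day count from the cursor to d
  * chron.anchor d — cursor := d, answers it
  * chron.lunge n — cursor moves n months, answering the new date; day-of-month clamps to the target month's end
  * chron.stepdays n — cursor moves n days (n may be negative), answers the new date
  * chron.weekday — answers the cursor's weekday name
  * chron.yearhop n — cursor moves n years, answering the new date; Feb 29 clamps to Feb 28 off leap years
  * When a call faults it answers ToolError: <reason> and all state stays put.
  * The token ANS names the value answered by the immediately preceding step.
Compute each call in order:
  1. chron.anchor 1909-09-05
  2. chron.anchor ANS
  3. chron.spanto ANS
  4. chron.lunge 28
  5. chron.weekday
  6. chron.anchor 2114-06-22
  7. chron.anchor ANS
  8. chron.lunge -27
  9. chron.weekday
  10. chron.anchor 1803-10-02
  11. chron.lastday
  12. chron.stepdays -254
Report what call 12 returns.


[in] chron.anchor d: 1909-09-05
[out] 1909-09-05
[in] chron.anchor d: ANS
[out] 1909-09-05
[in] chron.spanto d: ANS
[out] 0
[in] chron.lunge n: 28
[out] 1912-01-05
[in] chron.weekday
[out] Friday
[in] chron.anchor d: 2114-06-22
[out] 2114-06-22
[in] chron.anchor d: ANS
[out] 2114-06-22
[in] chron.lunge n: -27
[out] 2112-03-22
[in] chron.weekday
[out] Tuesday
[in] chron.anchor d: 1803-10-02
[out] 1803-10-02
[in] chron.lastday
[out] 1803-10-31
[in] chron.stepdays n: -254
[out] 1803-02-19

Answer: 1803-02-19


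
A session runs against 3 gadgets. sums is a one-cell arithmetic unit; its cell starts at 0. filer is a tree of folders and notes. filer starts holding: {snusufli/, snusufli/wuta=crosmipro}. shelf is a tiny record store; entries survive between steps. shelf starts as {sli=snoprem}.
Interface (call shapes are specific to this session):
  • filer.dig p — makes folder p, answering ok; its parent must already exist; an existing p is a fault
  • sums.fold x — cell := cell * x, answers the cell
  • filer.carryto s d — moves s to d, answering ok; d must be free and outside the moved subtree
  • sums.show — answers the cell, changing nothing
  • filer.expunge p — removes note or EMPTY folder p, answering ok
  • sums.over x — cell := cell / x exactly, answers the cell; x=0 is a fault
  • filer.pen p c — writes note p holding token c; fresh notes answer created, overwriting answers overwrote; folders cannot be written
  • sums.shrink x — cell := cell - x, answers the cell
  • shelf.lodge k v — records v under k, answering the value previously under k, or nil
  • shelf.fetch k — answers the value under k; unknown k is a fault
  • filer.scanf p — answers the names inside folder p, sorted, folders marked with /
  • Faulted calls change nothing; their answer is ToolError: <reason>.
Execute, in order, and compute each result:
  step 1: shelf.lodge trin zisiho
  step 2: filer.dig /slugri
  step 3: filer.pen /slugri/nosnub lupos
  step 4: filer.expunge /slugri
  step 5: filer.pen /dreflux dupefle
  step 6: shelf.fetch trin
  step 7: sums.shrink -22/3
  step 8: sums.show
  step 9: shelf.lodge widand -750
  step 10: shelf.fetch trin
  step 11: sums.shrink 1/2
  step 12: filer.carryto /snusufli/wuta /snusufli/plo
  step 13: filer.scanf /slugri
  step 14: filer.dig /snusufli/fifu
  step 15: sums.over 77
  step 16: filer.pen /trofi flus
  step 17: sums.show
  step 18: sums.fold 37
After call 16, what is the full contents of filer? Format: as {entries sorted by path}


Answer: {dreflux=dupefle, slugri/, slugri/nosnub=lupos, snusufli/, snusufli/fifu/, snusufli/plo=crosmipro, trofi=flus}

Derivation:
Do: lodge[k='trin'; v='zisiho']
See: nil
Do: dig[p='/slugri']
See: ok
Do: pen[p='/slugri/nosnub'; c='lupos']
See: created
Do: expunge[p='/slugri']
See: ToolError: not empty
Do: pen[p='/dreflux'; c='dupefle']
See: created
Do: fetch[k='trin']
See: zisiho
Do: shrink[x='-22/3']
See: 22/3
Do: show[]
See: 22/3
Do: lodge[k='widand'; v='-750']
See: nil
Do: fetch[k='trin']
See: zisiho
Do: shrink[x='1/2']
See: 41/6
Do: carryto[s='/snusufli/wuta'; d='/snusufli/plo']
See: ok
Do: scanf[p='/slugri']
See: [nosnub]
Do: dig[p='/snusufli/fifu']
See: ok
Do: over[x='77']
See: 41/462
Do: pen[p='/trofi'; c='flus']
See: created
Do: show[]
See: 41/462
Do: fold[x='37']
See: 1517/462
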